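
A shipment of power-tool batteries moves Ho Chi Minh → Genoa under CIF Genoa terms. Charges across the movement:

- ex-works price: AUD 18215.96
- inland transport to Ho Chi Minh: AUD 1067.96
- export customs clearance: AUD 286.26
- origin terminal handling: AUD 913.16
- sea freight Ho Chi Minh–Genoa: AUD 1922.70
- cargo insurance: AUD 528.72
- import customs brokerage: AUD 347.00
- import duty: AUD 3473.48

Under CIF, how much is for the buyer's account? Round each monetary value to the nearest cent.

Buyer's account: AUD 3820.48

CIF: the seller pays costs through ocean freight and marine insurance to the destination port.
Seller's account: goods 18215.96 + inland to port 1067.96 + export clearance 286.26 + origin terminal 913.16 + freight 1922.70 + insurance 528.72 = 22934.76
Buyer's account: brokerage 347.00 + duty 3473.48 = 3820.48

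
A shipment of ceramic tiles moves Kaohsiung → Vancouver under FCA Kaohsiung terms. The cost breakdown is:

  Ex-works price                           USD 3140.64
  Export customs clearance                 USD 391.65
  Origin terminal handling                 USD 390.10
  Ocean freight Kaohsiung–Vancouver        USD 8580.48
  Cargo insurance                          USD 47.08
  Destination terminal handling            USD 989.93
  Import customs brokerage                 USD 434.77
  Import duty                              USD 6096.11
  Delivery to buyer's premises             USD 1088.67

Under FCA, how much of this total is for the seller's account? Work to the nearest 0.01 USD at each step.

FCA: the seller delivers export-cleared goods to the carrier; the buyer bears costs from that point.
Seller's account: goods 3140.64 + export clearance 391.65 = 3532.29
Buyer's account: origin terminal 390.10 + freight 8580.48 + insurance 47.08 + destination terminal 989.93 + brokerage 434.77 + duty 6096.11 + delivery 1088.67 = 17627.14

Seller's account: USD 3532.29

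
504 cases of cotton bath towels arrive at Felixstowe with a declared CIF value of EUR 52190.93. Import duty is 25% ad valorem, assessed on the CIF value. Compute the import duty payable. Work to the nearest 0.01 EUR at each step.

Import duty = 52190.93 × 25% = 13047.73

Import duty: EUR 13047.73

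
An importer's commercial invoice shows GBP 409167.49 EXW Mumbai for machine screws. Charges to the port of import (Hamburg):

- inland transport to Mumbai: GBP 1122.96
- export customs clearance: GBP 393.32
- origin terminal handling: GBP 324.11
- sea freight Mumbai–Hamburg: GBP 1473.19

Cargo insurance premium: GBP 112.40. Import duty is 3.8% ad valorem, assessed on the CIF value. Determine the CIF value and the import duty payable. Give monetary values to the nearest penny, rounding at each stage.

CIF = EXW price + pre-shipment costs + freight + insurance
CIF = 409167.49 + 1122.96 + 393.32 + 324.11 + 1473.19 + 112.40 = 412593.47
Import duty = 412593.47 × 3.8% = 15678.55

CIF value: GBP 412593.47; import duty: GBP 15678.55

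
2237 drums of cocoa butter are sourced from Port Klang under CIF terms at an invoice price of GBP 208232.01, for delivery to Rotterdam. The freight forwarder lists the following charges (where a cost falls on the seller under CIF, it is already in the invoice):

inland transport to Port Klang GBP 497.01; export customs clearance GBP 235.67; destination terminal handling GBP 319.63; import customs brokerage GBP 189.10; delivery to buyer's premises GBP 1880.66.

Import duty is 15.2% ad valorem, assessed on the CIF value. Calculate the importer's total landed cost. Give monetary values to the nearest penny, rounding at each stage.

CIF: the seller pays costs through ocean freight and marine insurance to the destination port.
Already in the invoice (seller's account under CIF): inland to port, export clearance — exclude.
The CIF price already equals the CIF value: 208232.01
Import duty = 208232.01 × 15.2% = 31651.27
Buyer bears: destination terminal 319.63 + brokerage 189.10 + delivery 1880.66 + duty 31651.27 = 34040.66
Landed cost = invoice 208232.01 + 34040.66 = 242272.67

Total landed cost: GBP 242272.67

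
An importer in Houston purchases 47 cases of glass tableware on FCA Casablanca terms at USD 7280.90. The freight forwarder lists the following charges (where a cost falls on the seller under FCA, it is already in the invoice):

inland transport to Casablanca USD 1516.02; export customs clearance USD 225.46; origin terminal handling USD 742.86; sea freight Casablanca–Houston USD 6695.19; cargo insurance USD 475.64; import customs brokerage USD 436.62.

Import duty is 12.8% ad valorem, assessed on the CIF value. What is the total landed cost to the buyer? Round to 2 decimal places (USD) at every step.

FCA: the seller delivers export-cleared goods to the carrier; the buyer bears costs from that point.
Already in the invoice (seller's account under FCA): inland to port, export clearance — exclude.
CIF value = FCA price + origin terminal + freight + insurance = 7280.90 + 742.86 + 6695.19 + 475.64 = 15194.59
Import duty = 15194.59 × 12.8% = 1944.91
Buyer bears: origin terminal 742.86 + freight 6695.19 + insurance 475.64 + brokerage 436.62 + duty 1944.91 = 10295.22
Landed cost = invoice 7280.90 + 10295.22 = 17576.12

Total landed cost: USD 17576.12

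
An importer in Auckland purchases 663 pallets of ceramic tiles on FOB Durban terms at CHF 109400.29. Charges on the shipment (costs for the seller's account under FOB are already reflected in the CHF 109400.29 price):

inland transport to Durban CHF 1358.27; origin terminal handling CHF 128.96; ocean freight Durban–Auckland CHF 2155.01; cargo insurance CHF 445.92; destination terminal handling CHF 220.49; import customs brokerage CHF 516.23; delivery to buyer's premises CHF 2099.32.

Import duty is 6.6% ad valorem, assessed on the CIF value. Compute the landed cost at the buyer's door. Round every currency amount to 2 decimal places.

Total landed cost: CHF 122229.34

FOB: the seller bears costs until goods are on board at the origin port; the buyer bears freight, insurance and all costs thereafter.
Already in the invoice (seller's account under FOB): inland to port, origin terminal — exclude.
CIF value = FOB price + freight + insurance = 109400.29 + 2155.01 + 445.92 = 112001.22
Import duty = 112001.22 × 6.6% = 7392.08
Buyer bears: freight 2155.01 + insurance 445.92 + destination terminal 220.49 + brokerage 516.23 + delivery 2099.32 + duty 7392.08 = 12829.05
Landed cost = invoice 109400.29 + 12829.05 = 122229.34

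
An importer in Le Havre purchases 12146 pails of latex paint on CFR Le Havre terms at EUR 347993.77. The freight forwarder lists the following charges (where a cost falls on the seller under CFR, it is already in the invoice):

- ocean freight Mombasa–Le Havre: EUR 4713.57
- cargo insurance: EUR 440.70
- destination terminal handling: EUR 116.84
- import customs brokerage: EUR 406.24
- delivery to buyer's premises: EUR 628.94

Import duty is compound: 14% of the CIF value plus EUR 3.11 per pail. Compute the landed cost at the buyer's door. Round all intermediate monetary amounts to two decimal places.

CFR: the seller pays costs through ocean freight to the destination port, but not insurance.
Already in the invoice (seller's account under CFR): freight — exclude.
CIF value = CFR price + insurance = 347993.77 + 440.70 = 348434.47
Ad valorem component: 348434.47 × 14% = 48780.83
Specific component: 12146 × 3.11 = 37774.06
Import duty = 48780.83 + 37774.06 = 86554.89
Buyer bears: insurance 440.70 + destination terminal 116.84 + brokerage 406.24 + delivery 628.94 + duty 86554.89 = 88147.61
Landed cost = invoice 347993.77 + 88147.61 = 436141.38

Total landed cost: EUR 436141.38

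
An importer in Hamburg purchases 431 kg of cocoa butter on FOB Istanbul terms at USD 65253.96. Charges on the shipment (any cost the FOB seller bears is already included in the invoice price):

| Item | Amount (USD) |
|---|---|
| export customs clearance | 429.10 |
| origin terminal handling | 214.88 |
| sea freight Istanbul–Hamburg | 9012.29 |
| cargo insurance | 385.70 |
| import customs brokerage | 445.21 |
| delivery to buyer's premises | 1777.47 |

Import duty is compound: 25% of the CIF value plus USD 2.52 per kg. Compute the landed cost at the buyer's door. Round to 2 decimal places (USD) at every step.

FOB: the seller bears costs until goods are on board at the origin port; the buyer bears freight, insurance and all costs thereafter.
Already in the invoice (seller's account under FOB): export clearance, origin terminal — exclude.
CIF value = FOB price + freight + insurance = 65253.96 + 9012.29 + 385.70 = 74651.95
Ad valorem component: 74651.95 × 25% = 18662.99
Specific component: 431 × 2.52 = 1086.12
Import duty = 18662.99 + 1086.12 = 19749.11
Buyer bears: freight 9012.29 + insurance 385.70 + brokerage 445.21 + delivery 1777.47 + duty 19749.11 = 31369.78
Landed cost = invoice 65253.96 + 31369.78 = 96623.74

Total landed cost: USD 96623.74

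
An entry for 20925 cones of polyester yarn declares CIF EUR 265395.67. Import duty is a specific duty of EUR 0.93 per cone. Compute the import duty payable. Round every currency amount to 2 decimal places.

Import duty = 20925 × 0.93 = 19460.25

Import duty: EUR 19460.25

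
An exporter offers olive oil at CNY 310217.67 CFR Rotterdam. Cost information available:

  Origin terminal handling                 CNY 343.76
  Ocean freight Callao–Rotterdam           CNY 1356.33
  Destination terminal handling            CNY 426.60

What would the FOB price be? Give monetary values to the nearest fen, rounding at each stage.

Not relevant to the conversion: origin terminal — on the seller under both CFR and FOB; already in the CFR price and stays in the FOB price. destination terminal — on the buyer under both terms; not part of either seller's price.
From CFR to FOB, the seller no longer bears: freight.
FOB price = 310217.67 − 1356.33 = 308861.34

FOB price: CNY 308861.34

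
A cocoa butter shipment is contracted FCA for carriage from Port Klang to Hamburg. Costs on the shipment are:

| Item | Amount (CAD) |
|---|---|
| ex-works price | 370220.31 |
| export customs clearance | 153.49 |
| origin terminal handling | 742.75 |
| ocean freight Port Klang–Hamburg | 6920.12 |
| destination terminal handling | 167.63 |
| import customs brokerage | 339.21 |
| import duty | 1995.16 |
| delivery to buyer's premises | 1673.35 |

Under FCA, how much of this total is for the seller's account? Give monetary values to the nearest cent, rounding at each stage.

FCA: the seller delivers export-cleared goods to the carrier; the buyer bears costs from that point.
Seller's account: goods 370220.31 + export clearance 153.49 = 370373.80
Buyer's account: origin terminal 742.75 + freight 6920.12 + destination terminal 167.63 + brokerage 339.21 + duty 1995.16 + delivery 1673.35 = 11838.22

Seller's account: CAD 370373.80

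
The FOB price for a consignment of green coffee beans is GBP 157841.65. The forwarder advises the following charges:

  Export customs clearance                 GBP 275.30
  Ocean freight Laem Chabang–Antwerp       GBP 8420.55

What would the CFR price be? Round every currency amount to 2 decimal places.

Not relevant to the conversion: export clearance — on the seller under both FOB and CFR; already in the FOB price and stays in the CFR price.
From FOB to CFR, the seller additionally bears: freight.
CFR price = 157841.65 + 8420.55 = 166262.20

CFR price: GBP 166262.20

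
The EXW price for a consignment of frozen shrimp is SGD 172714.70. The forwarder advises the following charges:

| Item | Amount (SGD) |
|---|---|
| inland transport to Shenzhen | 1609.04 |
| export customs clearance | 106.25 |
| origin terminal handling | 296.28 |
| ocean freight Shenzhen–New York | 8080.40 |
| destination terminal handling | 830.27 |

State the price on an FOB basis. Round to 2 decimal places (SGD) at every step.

Not relevant to the conversion: freight, destination terminal — on the buyer under both terms; not part of either seller's price.
From EXW to FOB, the seller additionally bears: inland to port, export clearance, origin terminal.
FOB price = 172714.70 + 1609.04 + 106.25 + 296.28 = 174726.27

FOB price: SGD 174726.27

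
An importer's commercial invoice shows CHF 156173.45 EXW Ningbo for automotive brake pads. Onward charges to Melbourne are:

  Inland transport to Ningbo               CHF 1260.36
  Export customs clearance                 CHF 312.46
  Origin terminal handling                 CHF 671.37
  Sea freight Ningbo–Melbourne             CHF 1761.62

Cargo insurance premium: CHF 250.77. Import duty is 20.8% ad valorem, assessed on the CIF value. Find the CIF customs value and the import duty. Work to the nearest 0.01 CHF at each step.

CIF value: CHF 160430.03; import duty: CHF 33369.45

CIF = EXW price + pre-shipment costs + freight + insurance
CIF = 156173.45 + 1260.36 + 312.46 + 671.37 + 1761.62 + 250.77 = 160430.03
Import duty = 160430.03 × 20.8% = 33369.45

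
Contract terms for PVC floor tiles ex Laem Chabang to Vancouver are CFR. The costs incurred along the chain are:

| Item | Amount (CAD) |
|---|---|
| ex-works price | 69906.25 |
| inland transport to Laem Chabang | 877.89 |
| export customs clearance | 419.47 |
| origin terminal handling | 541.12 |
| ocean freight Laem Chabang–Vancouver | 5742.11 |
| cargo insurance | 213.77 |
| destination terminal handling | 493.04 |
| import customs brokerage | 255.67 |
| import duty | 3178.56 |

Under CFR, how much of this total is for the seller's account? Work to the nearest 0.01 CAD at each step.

CFR: the seller pays costs through ocean freight to the destination port, but not insurance.
Seller's account: goods 69906.25 + inland to port 877.89 + export clearance 419.47 + origin terminal 541.12 + freight 5742.11 = 77486.84
Buyer's account: insurance 213.77 + destination terminal 493.04 + brokerage 255.67 + duty 3178.56 = 4141.04

Seller's account: CAD 77486.84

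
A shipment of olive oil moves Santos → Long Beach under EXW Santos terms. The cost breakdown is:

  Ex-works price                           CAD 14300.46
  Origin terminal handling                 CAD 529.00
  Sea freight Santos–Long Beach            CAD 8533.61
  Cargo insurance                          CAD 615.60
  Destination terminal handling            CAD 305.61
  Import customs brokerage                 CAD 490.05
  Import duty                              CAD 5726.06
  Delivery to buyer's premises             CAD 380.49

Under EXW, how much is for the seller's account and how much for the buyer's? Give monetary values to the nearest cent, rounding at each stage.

EXW: the seller makes goods available at their premises; the buyer bears all onward costs.
Seller's account: goods 14300.46 = 14300.46
Buyer's account: origin terminal 529.00 + freight 8533.61 + insurance 615.60 + destination terminal 305.61 + brokerage 490.05 + duty 5726.06 + delivery 380.49 = 16580.42

Seller: CAD 14300.46; buyer: CAD 16580.42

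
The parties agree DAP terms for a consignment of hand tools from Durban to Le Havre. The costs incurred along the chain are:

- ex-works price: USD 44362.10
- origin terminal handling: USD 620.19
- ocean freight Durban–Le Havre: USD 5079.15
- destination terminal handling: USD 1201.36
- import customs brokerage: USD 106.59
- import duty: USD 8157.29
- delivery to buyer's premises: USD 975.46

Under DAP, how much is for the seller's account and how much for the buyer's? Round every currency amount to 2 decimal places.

Seller: USD 52238.26; buyer: USD 8263.88

DAP: the seller bears all costs to the named destination except import duty and clearance.
Seller's account: goods 44362.10 + origin terminal 620.19 + freight 5079.15 + destination terminal 1201.36 + delivery 975.46 = 52238.26
Buyer's account: brokerage 106.59 + duty 8157.29 = 8263.88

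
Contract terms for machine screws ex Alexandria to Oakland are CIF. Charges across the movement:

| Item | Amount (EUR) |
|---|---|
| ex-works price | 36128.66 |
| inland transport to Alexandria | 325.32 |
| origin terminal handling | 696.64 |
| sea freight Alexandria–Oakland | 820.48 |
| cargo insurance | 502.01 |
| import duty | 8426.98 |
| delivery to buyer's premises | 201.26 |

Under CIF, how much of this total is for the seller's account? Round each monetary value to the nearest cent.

CIF: the seller pays costs through ocean freight and marine insurance to the destination port.
Seller's account: goods 36128.66 + inland to port 325.32 + origin terminal 696.64 + freight 820.48 + insurance 502.01 = 38473.11
Buyer's account: duty 8426.98 + delivery 201.26 = 8628.24

Seller's account: EUR 38473.11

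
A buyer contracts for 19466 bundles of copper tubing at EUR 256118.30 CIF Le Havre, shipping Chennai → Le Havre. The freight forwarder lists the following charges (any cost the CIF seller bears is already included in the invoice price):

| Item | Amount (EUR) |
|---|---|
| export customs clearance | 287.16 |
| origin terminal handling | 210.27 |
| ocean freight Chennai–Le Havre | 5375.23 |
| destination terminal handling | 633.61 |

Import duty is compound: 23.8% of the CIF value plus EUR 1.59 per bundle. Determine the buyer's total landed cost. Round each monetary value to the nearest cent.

Total landed cost: EUR 348659.01

CIF: the seller pays costs through ocean freight and marine insurance to the destination port.
Already in the invoice (seller's account under CIF): export clearance, origin terminal, freight — exclude.
The CIF price already equals the CIF value: 256118.30
Ad valorem component: 256118.30 × 23.8% = 60956.16
Specific component: 19466 × 1.59 = 30950.94
Import duty = 60956.16 + 30950.94 = 91907.10
Buyer bears: destination terminal 633.61 + duty 91907.10 = 92540.71
Landed cost = invoice 256118.30 + 92540.71 = 348659.01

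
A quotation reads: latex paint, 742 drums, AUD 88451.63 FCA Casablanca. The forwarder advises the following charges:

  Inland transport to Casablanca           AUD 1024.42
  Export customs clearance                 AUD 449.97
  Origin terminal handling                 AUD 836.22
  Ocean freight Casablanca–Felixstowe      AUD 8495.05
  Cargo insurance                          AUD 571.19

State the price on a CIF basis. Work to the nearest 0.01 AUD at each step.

CIF price: AUD 98354.09

Not relevant to the conversion: export clearance, inland to port — on the seller under both FCA and CIF; already in the FCA price and stays in the CIF price.
From FCA to CIF, the seller additionally bears: origin terminal, freight, insurance.
CIF price = 88451.63 + 836.22 + 8495.05 + 571.19 = 98354.09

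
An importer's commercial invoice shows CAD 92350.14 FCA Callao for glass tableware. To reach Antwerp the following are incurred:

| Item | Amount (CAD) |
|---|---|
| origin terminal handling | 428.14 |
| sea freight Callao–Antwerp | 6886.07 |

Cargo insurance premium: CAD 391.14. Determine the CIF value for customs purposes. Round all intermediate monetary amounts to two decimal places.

CIF = FCA price + pre-shipment costs + freight + insurance
CIF = 92350.14 + 428.14 + 6886.07 + 391.14 = 100055.49

CIF value: CAD 100055.49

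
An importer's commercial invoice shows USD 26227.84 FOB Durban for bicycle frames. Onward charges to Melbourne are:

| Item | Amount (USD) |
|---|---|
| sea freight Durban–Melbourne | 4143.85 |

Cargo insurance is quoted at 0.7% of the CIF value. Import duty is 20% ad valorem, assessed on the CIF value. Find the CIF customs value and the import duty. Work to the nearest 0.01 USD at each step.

Let C be the CIF value. C = FOB price + freight + 0.7% × C
C − 0.7% × C = 26227.84 + 4143.85
0.993 × C = 30371.69
C = 30371.69 / 0.993 = 30585.79
Insurance premium = 0.7% × 30585.79 = 214.10
Import duty = 30585.79 × 20% = 6117.16

CIF value: USD 30585.79; import duty: USD 6117.16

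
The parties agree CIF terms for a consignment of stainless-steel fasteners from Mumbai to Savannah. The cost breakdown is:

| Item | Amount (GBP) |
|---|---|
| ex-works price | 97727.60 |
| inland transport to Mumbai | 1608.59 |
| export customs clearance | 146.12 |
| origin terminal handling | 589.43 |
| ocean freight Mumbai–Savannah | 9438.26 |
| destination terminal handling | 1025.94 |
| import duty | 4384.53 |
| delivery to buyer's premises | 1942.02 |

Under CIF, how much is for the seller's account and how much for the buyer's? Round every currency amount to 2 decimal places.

Seller: GBP 109510.00; buyer: GBP 7352.49

CIF: the seller pays costs through ocean freight and marine insurance to the destination port.
Seller's account: goods 97727.60 + inland to port 1608.59 + export clearance 146.12 + origin terminal 589.43 + freight 9438.26 = 109510.00
Buyer's account: destination terminal 1025.94 + duty 4384.53 + delivery 1942.02 = 7352.49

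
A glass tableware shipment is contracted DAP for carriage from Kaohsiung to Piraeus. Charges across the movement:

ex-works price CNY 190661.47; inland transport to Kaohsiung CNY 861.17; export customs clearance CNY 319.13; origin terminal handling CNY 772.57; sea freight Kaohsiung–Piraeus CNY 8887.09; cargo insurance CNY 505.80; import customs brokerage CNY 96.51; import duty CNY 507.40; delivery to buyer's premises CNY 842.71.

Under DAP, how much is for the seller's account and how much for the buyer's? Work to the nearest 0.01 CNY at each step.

DAP: the seller bears all costs to the named destination except import duty and clearance.
Seller's account: goods 190661.47 + inland to port 861.17 + export clearance 319.13 + origin terminal 772.57 + freight 8887.09 + insurance 505.80 + delivery 842.71 = 202849.94
Buyer's account: brokerage 96.51 + duty 507.40 = 603.91

Seller: CNY 202849.94; buyer: CNY 603.91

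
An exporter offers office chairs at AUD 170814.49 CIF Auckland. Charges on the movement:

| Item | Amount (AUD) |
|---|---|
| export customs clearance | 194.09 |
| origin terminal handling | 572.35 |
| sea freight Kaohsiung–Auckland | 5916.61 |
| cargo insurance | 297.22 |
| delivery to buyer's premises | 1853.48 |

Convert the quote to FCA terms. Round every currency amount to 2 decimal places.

FCA price: AUD 164028.31

Not relevant to the conversion: export clearance — on the seller under both CIF and FCA; already in the CIF price and stays in the FCA price. delivery — on the buyer under both terms; not part of either seller's price.
From CIF to FCA, the seller no longer bears: origin terminal, freight, insurance.
FCA price = 170814.49 − 572.35 − 5916.61 − 297.22 = 164028.31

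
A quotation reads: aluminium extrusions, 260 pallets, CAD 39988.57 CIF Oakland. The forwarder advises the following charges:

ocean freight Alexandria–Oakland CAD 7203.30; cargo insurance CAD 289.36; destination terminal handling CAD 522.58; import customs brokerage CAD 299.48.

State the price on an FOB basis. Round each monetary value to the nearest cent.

FOB price: CAD 32495.91

Not relevant to the conversion: destination terminal, brokerage — on the buyer under both terms; not part of either seller's price.
From CIF to FOB, the seller no longer bears: freight, insurance.
FOB price = 39988.57 − 7203.30 − 289.36 = 32495.91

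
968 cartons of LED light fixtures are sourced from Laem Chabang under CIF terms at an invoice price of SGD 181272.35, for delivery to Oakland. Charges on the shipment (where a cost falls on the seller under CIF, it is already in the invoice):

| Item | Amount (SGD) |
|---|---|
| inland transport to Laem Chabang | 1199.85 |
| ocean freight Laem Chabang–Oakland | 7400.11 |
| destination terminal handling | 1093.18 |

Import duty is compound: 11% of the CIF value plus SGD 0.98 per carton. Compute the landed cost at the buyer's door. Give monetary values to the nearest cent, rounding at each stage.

CIF: the seller pays costs through ocean freight and marine insurance to the destination port.
Already in the invoice (seller's account under CIF): inland to port, freight — exclude.
The CIF price already equals the CIF value: 181272.35
Ad valorem component: 181272.35 × 11% = 19939.96
Specific component: 968 × 0.98 = 948.64
Import duty = 19939.96 + 948.64 = 20888.60
Buyer bears: destination terminal 1093.18 + duty 20888.60 = 21981.78
Landed cost = invoice 181272.35 + 21981.78 = 203254.13

Total landed cost: SGD 203254.13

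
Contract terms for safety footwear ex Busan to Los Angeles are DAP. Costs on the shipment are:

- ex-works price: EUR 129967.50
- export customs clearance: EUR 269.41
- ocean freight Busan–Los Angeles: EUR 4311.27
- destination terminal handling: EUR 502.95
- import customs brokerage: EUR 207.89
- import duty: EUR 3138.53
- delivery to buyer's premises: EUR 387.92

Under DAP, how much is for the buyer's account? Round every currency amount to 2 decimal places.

DAP: the seller bears all costs to the named destination except import duty and clearance.
Seller's account: goods 129967.50 + export clearance 269.41 + freight 4311.27 + destination terminal 502.95 + delivery 387.92 = 135439.05
Buyer's account: brokerage 207.89 + duty 3138.53 = 3346.42

Buyer's account: EUR 3346.42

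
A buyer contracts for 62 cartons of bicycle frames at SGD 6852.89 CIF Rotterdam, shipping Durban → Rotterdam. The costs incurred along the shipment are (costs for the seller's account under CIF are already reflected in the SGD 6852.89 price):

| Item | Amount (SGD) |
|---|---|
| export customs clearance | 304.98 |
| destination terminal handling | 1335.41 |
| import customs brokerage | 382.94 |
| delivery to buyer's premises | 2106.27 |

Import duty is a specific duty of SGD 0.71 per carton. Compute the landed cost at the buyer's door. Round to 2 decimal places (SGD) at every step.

Total landed cost: SGD 10721.53

CIF: the seller pays costs through ocean freight and marine insurance to the destination port.
Already in the invoice (seller's account under CIF): export clearance — exclude.
The CIF price already equals the CIF value: 6852.89
Import duty = 62 × 0.71 = 44.02
Buyer bears: destination terminal 1335.41 + brokerage 382.94 + delivery 2106.27 + duty 44.02 = 3868.64
Landed cost = invoice 6852.89 + 3868.64 = 10721.53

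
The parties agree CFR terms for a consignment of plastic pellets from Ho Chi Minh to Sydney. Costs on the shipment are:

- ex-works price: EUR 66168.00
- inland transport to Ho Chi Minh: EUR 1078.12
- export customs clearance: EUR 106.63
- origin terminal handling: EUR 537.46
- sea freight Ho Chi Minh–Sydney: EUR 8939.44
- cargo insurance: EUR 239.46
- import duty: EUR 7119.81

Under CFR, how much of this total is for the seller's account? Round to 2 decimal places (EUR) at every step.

CFR: the seller pays costs through ocean freight to the destination port, but not insurance.
Seller's account: goods 66168.00 + inland to port 1078.12 + export clearance 106.63 + origin terminal 537.46 + freight 8939.44 = 76829.65
Buyer's account: insurance 239.46 + duty 7119.81 = 7359.27

Seller's account: EUR 76829.65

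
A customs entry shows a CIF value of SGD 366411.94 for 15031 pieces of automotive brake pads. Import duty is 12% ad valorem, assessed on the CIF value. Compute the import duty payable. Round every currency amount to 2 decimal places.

Import duty: SGD 43969.43

Import duty = 366411.94 × 12% = 43969.43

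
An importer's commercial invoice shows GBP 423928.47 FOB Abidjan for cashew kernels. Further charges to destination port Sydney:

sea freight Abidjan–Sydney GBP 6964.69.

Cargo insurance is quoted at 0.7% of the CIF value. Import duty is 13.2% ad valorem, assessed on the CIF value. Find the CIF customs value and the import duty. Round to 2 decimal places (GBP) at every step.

Let C be the CIF value. C = FOB price + freight + 0.7% × C
C − 0.7% × C = 423928.47 + 6964.69
0.993 × C = 430893.16
C = 430893.16 / 0.993 = 433930.67
Insurance premium = 0.7% × 433930.67 = 3037.51
Import duty = 433930.67 × 13.2% = 57278.85

CIF value: GBP 433930.67; import duty: GBP 57278.85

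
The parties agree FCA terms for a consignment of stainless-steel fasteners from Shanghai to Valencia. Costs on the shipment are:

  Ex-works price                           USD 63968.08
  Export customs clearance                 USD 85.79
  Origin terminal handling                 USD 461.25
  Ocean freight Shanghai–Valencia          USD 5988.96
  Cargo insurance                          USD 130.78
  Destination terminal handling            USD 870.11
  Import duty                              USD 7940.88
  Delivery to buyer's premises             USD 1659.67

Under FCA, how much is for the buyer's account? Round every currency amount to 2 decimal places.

FCA: the seller delivers export-cleared goods to the carrier; the buyer bears costs from that point.
Seller's account: goods 63968.08 + export clearance 85.79 = 64053.87
Buyer's account: origin terminal 461.25 + freight 5988.96 + insurance 130.78 + destination terminal 870.11 + duty 7940.88 + delivery 1659.67 = 17051.65

Buyer's account: USD 17051.65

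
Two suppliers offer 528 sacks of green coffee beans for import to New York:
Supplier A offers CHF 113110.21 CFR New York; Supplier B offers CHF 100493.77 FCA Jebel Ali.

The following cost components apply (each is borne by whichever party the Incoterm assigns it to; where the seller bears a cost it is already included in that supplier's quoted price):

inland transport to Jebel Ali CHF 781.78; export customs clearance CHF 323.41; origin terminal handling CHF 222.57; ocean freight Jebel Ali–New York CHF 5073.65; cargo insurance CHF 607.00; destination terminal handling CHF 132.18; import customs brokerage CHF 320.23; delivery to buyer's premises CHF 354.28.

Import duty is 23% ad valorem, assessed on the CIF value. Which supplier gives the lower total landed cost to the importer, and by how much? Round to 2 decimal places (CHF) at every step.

Supplier A (CFR):
CIF value = CFR price + insurance = 113110.21 + 607.00 = 113717.21
Import duty = 113717.21 × 23% = 26154.96
Buyer bears (A): 607.00 + 132.18 + 320.23 + 354.28 = 1413.69
Landed cost (A) = invoice 113110.21 + 1413.69 + duty 26154.96 = 140678.86
Supplier B (FCA):
CIF value = FCA price + origin terminal + freight + insurance = 100493.77 + 222.57 + 5073.65 + 607.00 = 106396.99
Import duty = 106396.99 × 23% = 24471.31
Buyer bears (B): 222.57 + 5073.65 + 607.00 + 132.18 + 320.23 + 354.28 = 6709.91
Landed cost (B) = invoice 100493.77 + 6709.91 + duty 24471.31 = 131674.99
Difference = |140678.86 − 131674.99| = 9003.87

Supplier B is cheaper by CHF 9003.87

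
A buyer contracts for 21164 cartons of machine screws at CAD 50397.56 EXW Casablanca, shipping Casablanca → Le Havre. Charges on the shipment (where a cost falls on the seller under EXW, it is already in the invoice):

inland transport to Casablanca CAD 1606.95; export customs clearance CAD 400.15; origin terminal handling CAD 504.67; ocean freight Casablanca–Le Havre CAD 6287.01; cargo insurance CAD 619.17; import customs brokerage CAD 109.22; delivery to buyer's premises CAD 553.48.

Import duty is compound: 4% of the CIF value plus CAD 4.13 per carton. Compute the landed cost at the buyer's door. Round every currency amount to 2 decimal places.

EXW: the seller makes goods available at their premises; the buyer bears all onward costs.
CIF value = EXW price + inland to port + export clearance + origin terminal + freight + insurance = 50397.56 + 1606.95 + 400.15 + 504.67 + 6287.01 + 619.17 = 59815.51
Ad valorem component: 59815.51 × 4% = 2392.62
Specific component: 21164 × 4.13 = 87407.32
Import duty = 2392.62 + 87407.32 = 89799.94
Buyer bears: inland to port 1606.95 + export clearance 400.15 + origin terminal 504.67 + freight 6287.01 + insurance 619.17 + brokerage 109.22 + delivery 553.48 + duty 89799.94 = 99880.59
Landed cost = invoice 50397.56 + 99880.59 = 150278.15

Total landed cost: CAD 150278.15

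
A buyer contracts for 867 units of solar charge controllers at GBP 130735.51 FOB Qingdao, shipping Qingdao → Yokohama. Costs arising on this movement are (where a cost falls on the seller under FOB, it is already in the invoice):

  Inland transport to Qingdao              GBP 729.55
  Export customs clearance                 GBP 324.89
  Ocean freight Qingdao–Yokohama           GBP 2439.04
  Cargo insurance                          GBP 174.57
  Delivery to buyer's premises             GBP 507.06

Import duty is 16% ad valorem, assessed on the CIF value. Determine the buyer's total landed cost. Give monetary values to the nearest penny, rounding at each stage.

Total landed cost: GBP 155192.04

FOB: the seller bears costs until goods are on board at the origin port; the buyer bears freight, insurance and all costs thereafter.
Already in the invoice (seller's account under FOB): inland to port, export clearance — exclude.
CIF value = FOB price + freight + insurance = 130735.51 + 2439.04 + 174.57 = 133349.12
Import duty = 133349.12 × 16% = 21335.86
Buyer bears: freight 2439.04 + insurance 174.57 + delivery 507.06 + duty 21335.86 = 24456.53
Landed cost = invoice 130735.51 + 24456.53 = 155192.04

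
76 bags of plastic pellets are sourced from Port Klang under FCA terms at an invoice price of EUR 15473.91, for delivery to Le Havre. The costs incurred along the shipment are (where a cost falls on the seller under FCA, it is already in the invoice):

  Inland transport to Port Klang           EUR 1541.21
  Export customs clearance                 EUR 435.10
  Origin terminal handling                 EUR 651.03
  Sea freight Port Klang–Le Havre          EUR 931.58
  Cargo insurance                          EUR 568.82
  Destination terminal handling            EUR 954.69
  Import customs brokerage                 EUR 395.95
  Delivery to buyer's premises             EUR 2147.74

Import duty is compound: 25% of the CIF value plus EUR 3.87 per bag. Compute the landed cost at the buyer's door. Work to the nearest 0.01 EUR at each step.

FCA: the seller delivers export-cleared goods to the carrier; the buyer bears costs from that point.
Already in the invoice (seller's account under FCA): inland to port, export clearance — exclude.
CIF value = FCA price + origin terminal + freight + insurance = 15473.91 + 651.03 + 931.58 + 568.82 = 17625.34
Ad valorem component: 17625.34 × 25% = 4406.34
Specific component: 76 × 3.87 = 294.12
Import duty = 4406.34 + 294.12 = 4700.46
Buyer bears: origin terminal 651.03 + freight 931.58 + insurance 568.82 + destination terminal 954.69 + brokerage 395.95 + delivery 2147.74 + duty 4700.46 = 10350.27
Landed cost = invoice 15473.91 + 10350.27 = 25824.18

Total landed cost: EUR 25824.18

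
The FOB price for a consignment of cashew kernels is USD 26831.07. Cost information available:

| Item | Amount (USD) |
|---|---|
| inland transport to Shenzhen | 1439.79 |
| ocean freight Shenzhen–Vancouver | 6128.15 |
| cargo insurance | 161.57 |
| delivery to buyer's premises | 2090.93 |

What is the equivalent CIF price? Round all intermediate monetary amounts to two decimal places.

CIF price: USD 33120.79

Not relevant to the conversion: inland to port — on the seller under both FOB and CIF; already in the FOB price and stays in the CIF price. delivery — on the buyer under both terms; not part of either seller's price.
From FOB to CIF, the seller additionally bears: freight, insurance.
CIF price = 26831.07 + 6128.15 + 161.57 = 33120.79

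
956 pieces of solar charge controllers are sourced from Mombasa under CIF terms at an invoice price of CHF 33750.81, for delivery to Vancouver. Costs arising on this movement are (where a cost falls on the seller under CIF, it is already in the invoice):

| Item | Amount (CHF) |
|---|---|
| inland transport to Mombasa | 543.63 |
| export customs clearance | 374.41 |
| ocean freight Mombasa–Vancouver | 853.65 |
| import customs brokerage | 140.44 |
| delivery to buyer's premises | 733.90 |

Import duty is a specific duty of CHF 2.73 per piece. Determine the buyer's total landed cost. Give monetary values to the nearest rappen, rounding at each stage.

CIF: the seller pays costs through ocean freight and marine insurance to the destination port.
Already in the invoice (seller's account under CIF): inland to port, export clearance, freight — exclude.
The CIF price already equals the CIF value: 33750.81
Import duty = 956 × 2.73 = 2609.88
Buyer bears: brokerage 140.44 + delivery 733.90 + duty 2609.88 = 3484.22
Landed cost = invoice 33750.81 + 3484.22 = 37235.03

Total landed cost: CHF 37235.03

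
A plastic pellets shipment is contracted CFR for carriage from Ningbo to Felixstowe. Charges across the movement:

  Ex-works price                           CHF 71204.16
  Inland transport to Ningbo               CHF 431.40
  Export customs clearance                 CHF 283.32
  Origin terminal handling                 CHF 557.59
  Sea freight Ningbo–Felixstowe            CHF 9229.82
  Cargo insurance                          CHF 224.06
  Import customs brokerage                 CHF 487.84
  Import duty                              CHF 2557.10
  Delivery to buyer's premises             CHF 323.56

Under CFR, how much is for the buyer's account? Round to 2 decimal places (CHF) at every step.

CFR: the seller pays costs through ocean freight to the destination port, but not insurance.
Seller's account: goods 71204.16 + inland to port 431.40 + export clearance 283.32 + origin terminal 557.59 + freight 9229.82 = 81706.29
Buyer's account: insurance 224.06 + brokerage 487.84 + duty 2557.10 + delivery 323.56 = 3592.56

Buyer's account: CHF 3592.56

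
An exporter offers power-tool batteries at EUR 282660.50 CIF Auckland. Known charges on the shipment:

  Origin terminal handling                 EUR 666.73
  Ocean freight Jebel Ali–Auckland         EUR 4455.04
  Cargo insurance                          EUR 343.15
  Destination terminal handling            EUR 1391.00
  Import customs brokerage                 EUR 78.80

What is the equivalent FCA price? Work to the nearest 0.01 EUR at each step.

Not relevant to the conversion: brokerage, destination terminal — on the buyer under both terms; not part of either seller's price.
From CIF to FCA, the seller no longer bears: origin terminal, freight, insurance.
FCA price = 282660.50 − 666.73 − 4455.04 − 343.15 = 277195.58

FCA price: EUR 277195.58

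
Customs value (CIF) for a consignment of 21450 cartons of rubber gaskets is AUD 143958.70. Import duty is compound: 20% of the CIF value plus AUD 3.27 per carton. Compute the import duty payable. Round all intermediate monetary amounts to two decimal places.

Ad valorem component: 143958.70 × 20% = 28791.74
Specific component: 21450 × 3.27 = 70141.50
Import duty = 28791.74 + 70141.50 = 98933.24

Import duty: AUD 98933.24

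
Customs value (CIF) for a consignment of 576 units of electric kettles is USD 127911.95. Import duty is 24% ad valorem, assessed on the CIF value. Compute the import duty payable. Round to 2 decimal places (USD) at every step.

Import duty = 127911.95 × 24% = 30698.87

Import duty: USD 30698.87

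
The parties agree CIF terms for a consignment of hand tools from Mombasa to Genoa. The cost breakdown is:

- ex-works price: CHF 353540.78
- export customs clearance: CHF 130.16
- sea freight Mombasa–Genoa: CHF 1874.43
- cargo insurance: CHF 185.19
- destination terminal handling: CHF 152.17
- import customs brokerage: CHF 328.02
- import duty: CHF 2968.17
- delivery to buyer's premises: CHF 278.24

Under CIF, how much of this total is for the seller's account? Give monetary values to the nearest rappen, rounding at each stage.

CIF: the seller pays costs through ocean freight and marine insurance to the destination port.
Seller's account: goods 353540.78 + export clearance 130.16 + freight 1874.43 + insurance 185.19 = 355730.56
Buyer's account: destination terminal 152.17 + brokerage 328.02 + duty 2968.17 + delivery 278.24 = 3726.60

Seller's account: CHF 355730.56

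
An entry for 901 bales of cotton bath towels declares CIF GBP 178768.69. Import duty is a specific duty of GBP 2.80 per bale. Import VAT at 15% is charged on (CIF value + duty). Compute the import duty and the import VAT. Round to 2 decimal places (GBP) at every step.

Import duty: GBP 2522.80; import VAT: GBP 27193.72

Import duty = 901 × 2.80 = 2522.80
VAT base = CIF + duty = 178768.69 + 2522.80 = 181291.49
Import VAT = 181291.49 × 15% = 27193.72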